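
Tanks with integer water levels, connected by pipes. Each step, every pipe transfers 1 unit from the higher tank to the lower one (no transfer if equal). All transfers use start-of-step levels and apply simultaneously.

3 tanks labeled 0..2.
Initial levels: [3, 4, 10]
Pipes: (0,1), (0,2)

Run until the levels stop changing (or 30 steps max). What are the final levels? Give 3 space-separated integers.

Step 1: flows [1->0,2->0] -> levels [5 3 9]
Step 2: flows [0->1,2->0] -> levels [5 4 8]
Step 3: flows [0->1,2->0] -> levels [5 5 7]
Step 4: flows [0=1,2->0] -> levels [6 5 6]
Step 5: flows [0->1,0=2] -> levels [5 6 6]
Step 6: flows [1->0,2->0] -> levels [7 5 5]
Step 7: flows [0->1,0->2] -> levels [5 6 6]
  -> period-2 cycle: step 7 state = step 5 state; never stabilizes
  -> state at step 30: (30-5) mod 2 = 1, same as step 6 -> [7 5 5]

Answer: 7 5 5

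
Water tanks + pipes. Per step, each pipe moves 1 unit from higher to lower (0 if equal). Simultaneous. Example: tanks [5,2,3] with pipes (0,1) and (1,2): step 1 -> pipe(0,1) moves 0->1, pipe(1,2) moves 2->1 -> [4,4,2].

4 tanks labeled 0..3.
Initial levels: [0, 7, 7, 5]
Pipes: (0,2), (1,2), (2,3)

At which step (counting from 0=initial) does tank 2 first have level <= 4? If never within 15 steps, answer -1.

Step 1: flows [2->0,1=2,2->3] -> levels [1 7 5 6]
Step 2: flows [2->0,1->2,3->2] -> levels [2 6 6 5]
Step 3: flows [2->0,1=2,2->3] -> levels [3 6 4 6]
Tank 2 first reaches <=4 at step 3

Answer: 3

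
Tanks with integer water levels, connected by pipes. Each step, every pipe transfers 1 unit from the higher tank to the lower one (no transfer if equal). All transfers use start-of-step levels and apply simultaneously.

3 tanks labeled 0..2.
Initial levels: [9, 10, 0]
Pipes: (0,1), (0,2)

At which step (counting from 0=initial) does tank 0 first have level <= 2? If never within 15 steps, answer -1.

Step 1: flows [1->0,0->2] -> levels [9 9 1]
Step 2: flows [0=1,0->2] -> levels [8 9 2]
Step 3: flows [1->0,0->2] -> levels [8 8 3]
Step 4: flows [0=1,0->2] -> levels [7 8 4]
Step 5: flows [1->0,0->2] -> levels [7 7 5]
Step 6: flows [0=1,0->2] -> levels [6 7 6]
Step 7: flows [1->0,0=2] -> levels [7 6 6]
Step 8: flows [0->1,0->2] -> levels [5 7 7]
Step 9: flows [1->0,2->0] -> levels [7 6 6]
  -> period-2 cycle (repeats step 7); tank 0 never drops to <=2
Tank 0 never reaches <=2 within 15 steps

Answer: -1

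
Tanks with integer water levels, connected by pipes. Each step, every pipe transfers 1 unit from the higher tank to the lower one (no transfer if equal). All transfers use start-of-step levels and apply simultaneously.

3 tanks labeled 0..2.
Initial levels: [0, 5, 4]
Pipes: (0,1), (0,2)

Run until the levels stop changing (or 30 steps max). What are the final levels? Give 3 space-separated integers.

Answer: 4 3 2

Derivation:
Step 1: flows [1->0,2->0] -> levels [2 4 3]
Step 2: flows [1->0,2->0] -> levels [4 3 2]
Step 3: flows [0->1,0->2] -> levels [2 4 3]
  -> period-2 cycle: step 3 state = step 1 state; never stabilizes
  -> state at step 30: (30-1) mod 2 = 1, same as step 2 -> [4 3 2]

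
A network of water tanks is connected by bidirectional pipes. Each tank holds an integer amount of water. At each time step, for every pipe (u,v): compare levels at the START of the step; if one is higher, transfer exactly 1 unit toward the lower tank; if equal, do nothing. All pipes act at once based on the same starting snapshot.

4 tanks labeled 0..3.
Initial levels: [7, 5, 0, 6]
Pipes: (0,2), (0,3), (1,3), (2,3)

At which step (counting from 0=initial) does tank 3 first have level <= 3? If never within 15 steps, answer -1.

Step 1: flows [0->2,0->3,3->1,3->2] -> levels [5 6 2 5]
Step 2: flows [0->2,0=3,1->3,3->2] -> levels [4 5 4 5]
Step 3: flows [0=2,3->0,1=3,3->2] -> levels [5 5 5 3]
Tank 3 first reaches <=3 at step 3

Answer: 3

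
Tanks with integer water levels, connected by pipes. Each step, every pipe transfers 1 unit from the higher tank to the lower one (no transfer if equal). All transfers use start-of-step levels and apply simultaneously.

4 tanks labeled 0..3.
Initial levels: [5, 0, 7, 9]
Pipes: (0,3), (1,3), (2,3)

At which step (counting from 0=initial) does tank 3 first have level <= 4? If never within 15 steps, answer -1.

Step 1: flows [3->0,3->1,3->2] -> levels [6 1 8 6]
Step 2: flows [0=3,3->1,2->3] -> levels [6 2 7 6]
Step 3: flows [0=3,3->1,2->3] -> levels [6 3 6 6]
Step 4: flows [0=3,3->1,2=3] -> levels [6 4 6 5]
Step 5: flows [0->3,3->1,2->3] -> levels [5 5 5 6]
Step 6: flows [3->0,3->1,3->2] -> levels [6 6 6 3]
Tank 3 first reaches <=4 at step 6

Answer: 6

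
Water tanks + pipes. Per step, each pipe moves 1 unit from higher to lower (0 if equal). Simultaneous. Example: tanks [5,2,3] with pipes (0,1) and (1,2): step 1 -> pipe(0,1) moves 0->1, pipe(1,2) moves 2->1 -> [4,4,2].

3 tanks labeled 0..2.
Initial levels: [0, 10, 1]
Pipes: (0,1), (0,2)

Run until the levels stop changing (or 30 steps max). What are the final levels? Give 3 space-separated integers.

Answer: 5 3 3

Derivation:
Step 1: flows [1->0,2->0] -> levels [2 9 0]
Step 2: flows [1->0,0->2] -> levels [2 8 1]
Step 3: flows [1->0,0->2] -> levels [2 7 2]
Step 4: flows [1->0,0=2] -> levels [3 6 2]
Step 5: flows [1->0,0->2] -> levels [3 5 3]
Step 6: flows [1->0,0=2] -> levels [4 4 3]
Step 7: flows [0=1,0->2] -> levels [3 4 4]
Step 8: flows [1->0,2->0] -> levels [5 3 3]
Step 9: flows [0->1,0->2] -> levels [3 4 4]
  -> period-2 cycle: step 9 state = step 7 state; never stabilizes
  -> state at step 30: (30-7) mod 2 = 1, same as step 8 -> [5 3 3]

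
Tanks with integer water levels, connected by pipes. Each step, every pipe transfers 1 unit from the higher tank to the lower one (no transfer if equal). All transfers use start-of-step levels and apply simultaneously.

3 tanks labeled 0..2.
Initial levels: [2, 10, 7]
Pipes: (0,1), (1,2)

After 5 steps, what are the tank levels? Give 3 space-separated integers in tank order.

Answer: 6 7 6

Derivation:
Step 1: flows [1->0,1->2] -> levels [3 8 8]
Step 2: flows [1->0,1=2] -> levels [4 7 8]
Step 3: flows [1->0,2->1] -> levels [5 7 7]
Step 4: flows [1->0,1=2] -> levels [6 6 7]
Step 5: flows [0=1,2->1] -> levels [6 7 6]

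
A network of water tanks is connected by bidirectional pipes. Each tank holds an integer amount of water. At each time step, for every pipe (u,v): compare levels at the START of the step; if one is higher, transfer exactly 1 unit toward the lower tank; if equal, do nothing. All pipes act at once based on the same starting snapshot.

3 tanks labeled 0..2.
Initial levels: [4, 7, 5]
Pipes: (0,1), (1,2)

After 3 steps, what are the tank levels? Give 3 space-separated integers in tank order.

Answer: 6 4 6

Derivation:
Step 1: flows [1->0,1->2] -> levels [5 5 6]
Step 2: flows [0=1,2->1] -> levels [5 6 5]
Step 3: flows [1->0,1->2] -> levels [6 4 6]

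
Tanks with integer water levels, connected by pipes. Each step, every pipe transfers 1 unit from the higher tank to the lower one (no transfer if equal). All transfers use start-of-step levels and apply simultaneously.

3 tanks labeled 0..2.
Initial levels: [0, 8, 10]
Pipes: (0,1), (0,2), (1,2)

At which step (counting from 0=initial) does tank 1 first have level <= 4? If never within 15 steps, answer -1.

Answer: -1

Derivation:
Step 1: flows [1->0,2->0,2->1] -> levels [2 8 8]
Step 2: flows [1->0,2->0,1=2] -> levels [4 7 7]
Step 3: flows [1->0,2->0,1=2] -> levels [6 6 6]
Step 4: flows [0=1,0=2,1=2] -> levels [6 6 6]
  -> stable; tank 1 stays at 6 > 4
Tank 1 never reaches <=4 within 15 steps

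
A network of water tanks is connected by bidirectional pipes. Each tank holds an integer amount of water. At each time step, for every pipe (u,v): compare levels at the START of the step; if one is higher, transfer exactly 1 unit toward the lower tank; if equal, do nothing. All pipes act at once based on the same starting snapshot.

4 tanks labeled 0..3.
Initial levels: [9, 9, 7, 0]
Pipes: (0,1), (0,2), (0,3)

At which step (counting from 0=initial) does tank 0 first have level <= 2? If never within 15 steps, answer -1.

Step 1: flows [0=1,0->2,0->3] -> levels [7 9 8 1]
Step 2: flows [1->0,2->0,0->3] -> levels [8 8 7 2]
Step 3: flows [0=1,0->2,0->3] -> levels [6 8 8 3]
Step 4: flows [1->0,2->0,0->3] -> levels [7 7 7 4]
Step 5: flows [0=1,0=2,0->3] -> levels [6 7 7 5]
Step 6: flows [1->0,2->0,0->3] -> levels [7 6 6 6]
Step 7: flows [0->1,0->2,0->3] -> levels [4 7 7 7]
Step 8: flows [1->0,2->0,3->0] -> levels [7 6 6 6]
  -> period-2 cycle (repeats step 6); tank 0 never drops to <=2
Tank 0 never reaches <=2 within 15 steps

Answer: -1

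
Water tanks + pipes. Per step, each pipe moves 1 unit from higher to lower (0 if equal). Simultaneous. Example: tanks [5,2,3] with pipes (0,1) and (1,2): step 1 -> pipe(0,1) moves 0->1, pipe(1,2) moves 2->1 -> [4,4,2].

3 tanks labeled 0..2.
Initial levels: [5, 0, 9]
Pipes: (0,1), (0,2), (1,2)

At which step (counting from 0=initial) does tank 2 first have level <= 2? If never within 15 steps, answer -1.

Answer: -1

Derivation:
Step 1: flows [0->1,2->0,2->1] -> levels [5 2 7]
Step 2: flows [0->1,2->0,2->1] -> levels [5 4 5]
Step 3: flows [0->1,0=2,2->1] -> levels [4 6 4]
Step 4: flows [1->0,0=2,1->2] -> levels [5 4 5]
  -> period-2 cycle (repeats step 2); tank 2 never drops to <=2
Tank 2 never reaches <=2 within 15 steps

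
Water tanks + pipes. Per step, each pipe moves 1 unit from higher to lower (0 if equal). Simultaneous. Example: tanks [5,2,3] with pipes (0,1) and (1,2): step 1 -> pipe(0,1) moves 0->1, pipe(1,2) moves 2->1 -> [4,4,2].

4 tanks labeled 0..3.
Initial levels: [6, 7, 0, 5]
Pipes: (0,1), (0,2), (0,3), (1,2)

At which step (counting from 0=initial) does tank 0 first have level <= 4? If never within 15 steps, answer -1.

Answer: 3

Derivation:
Step 1: flows [1->0,0->2,0->3,1->2] -> levels [5 5 2 6]
Step 2: flows [0=1,0->2,3->0,1->2] -> levels [5 4 4 5]
Step 3: flows [0->1,0->2,0=3,1=2] -> levels [3 5 5 5]
Tank 0 first reaches <=4 at step 3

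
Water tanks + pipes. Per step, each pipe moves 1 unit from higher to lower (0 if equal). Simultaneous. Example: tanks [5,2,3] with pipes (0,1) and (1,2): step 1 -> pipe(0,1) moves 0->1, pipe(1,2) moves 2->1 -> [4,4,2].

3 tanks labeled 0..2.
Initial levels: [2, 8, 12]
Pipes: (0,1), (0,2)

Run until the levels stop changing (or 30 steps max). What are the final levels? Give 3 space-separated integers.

Step 1: flows [1->0,2->0] -> levels [4 7 11]
Step 2: flows [1->0,2->0] -> levels [6 6 10]
Step 3: flows [0=1,2->0] -> levels [7 6 9]
Step 4: flows [0->1,2->0] -> levels [7 7 8]
Step 5: flows [0=1,2->0] -> levels [8 7 7]
Step 6: flows [0->1,0->2] -> levels [6 8 8]
Step 7: flows [1->0,2->0] -> levels [8 7 7]
  -> period-2 cycle: step 7 state = step 5 state; never stabilizes
  -> state at step 30: (30-5) mod 2 = 1, same as step 6 -> [6 8 8]

Answer: 6 8 8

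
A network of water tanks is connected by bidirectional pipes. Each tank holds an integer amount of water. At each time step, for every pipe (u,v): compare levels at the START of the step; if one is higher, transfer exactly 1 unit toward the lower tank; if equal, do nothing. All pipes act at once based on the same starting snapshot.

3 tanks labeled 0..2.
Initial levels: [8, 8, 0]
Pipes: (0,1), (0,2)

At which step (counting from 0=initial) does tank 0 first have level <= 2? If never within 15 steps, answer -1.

Step 1: flows [0=1,0->2] -> levels [7 8 1]
Step 2: flows [1->0,0->2] -> levels [7 7 2]
Step 3: flows [0=1,0->2] -> levels [6 7 3]
Step 4: flows [1->0,0->2] -> levels [6 6 4]
Step 5: flows [0=1,0->2] -> levels [5 6 5]
Step 6: flows [1->0,0=2] -> levels [6 5 5]
Step 7: flows [0->1,0->2] -> levels [4 6 6]
Step 8: flows [1->0,2->0] -> levels [6 5 5]
  -> period-2 cycle (repeats step 6); tank 0 never drops to <=2
Tank 0 never reaches <=2 within 15 steps

Answer: -1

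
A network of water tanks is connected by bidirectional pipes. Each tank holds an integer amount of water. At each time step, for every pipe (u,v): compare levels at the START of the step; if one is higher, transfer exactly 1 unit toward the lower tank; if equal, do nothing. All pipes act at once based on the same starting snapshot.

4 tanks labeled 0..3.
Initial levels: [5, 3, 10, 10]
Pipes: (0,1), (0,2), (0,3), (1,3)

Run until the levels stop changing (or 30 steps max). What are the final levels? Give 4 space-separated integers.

Step 1: flows [0->1,2->0,3->0,3->1] -> levels [6 5 9 8]
Step 2: flows [0->1,2->0,3->0,3->1] -> levels [7 7 8 6]
Step 3: flows [0=1,2->0,0->3,1->3] -> levels [7 6 7 8]
Step 4: flows [0->1,0=2,3->0,3->1] -> levels [7 8 7 6]
Step 5: flows [1->0,0=2,0->3,1->3] -> levels [7 6 7 8]
  -> period-2 cycle: step 5 state = step 3 state; never stabilizes
  -> state at step 30: (30-3) mod 2 = 1, same as step 4 -> [7 8 7 6]

Answer: 7 8 7 6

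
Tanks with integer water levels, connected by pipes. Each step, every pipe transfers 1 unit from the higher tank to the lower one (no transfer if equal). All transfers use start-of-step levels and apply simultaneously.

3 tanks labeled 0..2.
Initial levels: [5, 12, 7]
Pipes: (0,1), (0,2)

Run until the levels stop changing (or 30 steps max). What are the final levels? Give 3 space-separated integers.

Step 1: flows [1->0,2->0] -> levels [7 11 6]
Step 2: flows [1->0,0->2] -> levels [7 10 7]
Step 3: flows [1->0,0=2] -> levels [8 9 7]
Step 4: flows [1->0,0->2] -> levels [8 8 8]
Step 5: flows [0=1,0=2] -> levels [8 8 8]
  -> stable (no change)

Answer: 8 8 8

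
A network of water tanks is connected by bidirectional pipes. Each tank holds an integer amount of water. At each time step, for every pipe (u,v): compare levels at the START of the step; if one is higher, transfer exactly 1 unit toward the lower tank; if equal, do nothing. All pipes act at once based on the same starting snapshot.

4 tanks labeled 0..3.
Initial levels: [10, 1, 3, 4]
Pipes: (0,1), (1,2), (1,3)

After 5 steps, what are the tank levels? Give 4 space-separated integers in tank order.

Answer: 5 5 4 4

Derivation:
Step 1: flows [0->1,2->1,3->1] -> levels [9 4 2 3]
Step 2: flows [0->1,1->2,1->3] -> levels [8 3 3 4]
Step 3: flows [0->1,1=2,3->1] -> levels [7 5 3 3]
Step 4: flows [0->1,1->2,1->3] -> levels [6 4 4 4]
Step 5: flows [0->1,1=2,1=3] -> levels [5 5 4 4]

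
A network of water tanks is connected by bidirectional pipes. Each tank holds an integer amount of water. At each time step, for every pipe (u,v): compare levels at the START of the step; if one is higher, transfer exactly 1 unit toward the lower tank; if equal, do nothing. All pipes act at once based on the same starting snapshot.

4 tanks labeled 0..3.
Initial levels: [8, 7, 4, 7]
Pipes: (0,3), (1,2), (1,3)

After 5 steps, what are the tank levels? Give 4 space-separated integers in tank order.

Answer: 6 5 7 8

Derivation:
Step 1: flows [0->3,1->2,1=3] -> levels [7 6 5 8]
Step 2: flows [3->0,1->2,3->1] -> levels [8 6 6 6]
Step 3: flows [0->3,1=2,1=3] -> levels [7 6 6 7]
Step 4: flows [0=3,1=2,3->1] -> levels [7 7 6 6]
Step 5: flows [0->3,1->2,1->3] -> levels [6 5 7 8]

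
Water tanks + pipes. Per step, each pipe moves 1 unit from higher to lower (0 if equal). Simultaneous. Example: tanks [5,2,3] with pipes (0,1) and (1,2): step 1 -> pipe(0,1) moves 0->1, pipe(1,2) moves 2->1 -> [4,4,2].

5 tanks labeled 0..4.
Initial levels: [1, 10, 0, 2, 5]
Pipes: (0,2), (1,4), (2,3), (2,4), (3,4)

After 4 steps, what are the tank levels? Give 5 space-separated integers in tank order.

Step 1: flows [0->2,1->4,3->2,4->2,4->3] -> levels [0 9 3 2 4]
Step 2: flows [2->0,1->4,2->3,4->2,4->3] -> levels [1 8 2 4 3]
Step 3: flows [2->0,1->4,3->2,4->2,3->4] -> levels [2 7 3 2 4]
Step 4: flows [2->0,1->4,2->3,4->2,4->3] -> levels [3 6 2 4 3]

Answer: 3 6 2 4 3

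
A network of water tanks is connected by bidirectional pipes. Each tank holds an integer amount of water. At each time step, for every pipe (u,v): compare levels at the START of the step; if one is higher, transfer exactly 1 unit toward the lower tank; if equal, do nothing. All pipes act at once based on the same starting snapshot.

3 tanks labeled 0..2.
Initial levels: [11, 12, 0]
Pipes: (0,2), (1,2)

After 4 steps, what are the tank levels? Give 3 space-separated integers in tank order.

Step 1: flows [0->2,1->2] -> levels [10 11 2]
Step 2: flows [0->2,1->2] -> levels [9 10 4]
Step 3: flows [0->2,1->2] -> levels [8 9 6]
Step 4: flows [0->2,1->2] -> levels [7 8 8]

Answer: 7 8 8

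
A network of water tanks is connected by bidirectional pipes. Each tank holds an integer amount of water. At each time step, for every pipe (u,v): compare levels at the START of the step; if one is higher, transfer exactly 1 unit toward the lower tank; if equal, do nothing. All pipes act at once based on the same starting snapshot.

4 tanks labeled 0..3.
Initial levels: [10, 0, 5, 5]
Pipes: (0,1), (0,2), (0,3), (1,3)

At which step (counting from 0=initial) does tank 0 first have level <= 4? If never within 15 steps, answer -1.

Step 1: flows [0->1,0->2,0->3,3->1] -> levels [7 2 6 5]
Step 2: flows [0->1,0->2,0->3,3->1] -> levels [4 4 7 5]
Tank 0 first reaches <=4 at step 2

Answer: 2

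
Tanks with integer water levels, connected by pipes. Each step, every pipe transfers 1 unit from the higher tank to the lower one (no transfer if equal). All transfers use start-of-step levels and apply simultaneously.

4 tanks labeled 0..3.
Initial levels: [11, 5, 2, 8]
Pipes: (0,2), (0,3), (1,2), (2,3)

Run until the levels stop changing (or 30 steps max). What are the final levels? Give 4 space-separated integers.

Answer: 7 7 5 7

Derivation:
Step 1: flows [0->2,0->3,1->2,3->2] -> levels [9 4 5 8]
Step 2: flows [0->2,0->3,2->1,3->2] -> levels [7 5 6 8]
Step 3: flows [0->2,3->0,2->1,3->2] -> levels [7 6 7 6]
Step 4: flows [0=2,0->3,2->1,2->3] -> levels [6 7 5 8]
Step 5: flows [0->2,3->0,1->2,3->2] -> levels [6 6 8 6]
Step 6: flows [2->0,0=3,2->1,2->3] -> levels [7 7 5 7]
Step 7: flows [0->2,0=3,1->2,3->2] -> levels [6 6 8 6]
  -> period-2 cycle: step 7 state = step 5 state; never stabilizes
  -> state at step 30: (30-5) mod 2 = 1, same as step 6 -> [7 7 5 7]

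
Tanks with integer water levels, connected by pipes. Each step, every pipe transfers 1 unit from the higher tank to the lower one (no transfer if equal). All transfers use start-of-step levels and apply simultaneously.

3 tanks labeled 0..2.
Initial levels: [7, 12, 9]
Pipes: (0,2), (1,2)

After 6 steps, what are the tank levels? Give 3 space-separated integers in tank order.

Answer: 10 10 8

Derivation:
Step 1: flows [2->0,1->2] -> levels [8 11 9]
Step 2: flows [2->0,1->2] -> levels [9 10 9]
Step 3: flows [0=2,1->2] -> levels [9 9 10]
Step 4: flows [2->0,2->1] -> levels [10 10 8]
Step 5: flows [0->2,1->2] -> levels [9 9 10]
  -> period-2 cycle: step 5 state = step 3 state
  -> state at step 6: (6-3) mod 2 = 1, same as step 4 -> [10 10 8]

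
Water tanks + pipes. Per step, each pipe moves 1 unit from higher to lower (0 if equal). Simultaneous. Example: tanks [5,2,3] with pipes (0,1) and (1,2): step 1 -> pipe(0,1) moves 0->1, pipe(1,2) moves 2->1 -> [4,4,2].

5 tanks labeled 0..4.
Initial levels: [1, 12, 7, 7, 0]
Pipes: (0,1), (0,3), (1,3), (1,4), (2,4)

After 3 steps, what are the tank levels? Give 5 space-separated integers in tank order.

Step 1: flows [1->0,3->0,1->3,1->4,2->4] -> levels [3 9 6 7 2]
Step 2: flows [1->0,3->0,1->3,1->4,2->4] -> levels [5 6 5 7 4]
Step 3: flows [1->0,3->0,3->1,1->4,2->4] -> levels [7 5 4 5 6]

Answer: 7 5 4 5 6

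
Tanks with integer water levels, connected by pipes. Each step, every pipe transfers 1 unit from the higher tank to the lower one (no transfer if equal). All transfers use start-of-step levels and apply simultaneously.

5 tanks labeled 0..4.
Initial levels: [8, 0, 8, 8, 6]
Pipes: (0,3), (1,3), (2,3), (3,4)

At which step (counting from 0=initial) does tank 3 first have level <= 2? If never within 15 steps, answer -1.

Step 1: flows [0=3,3->1,2=3,3->4] -> levels [8 1 8 6 7]
Step 2: flows [0->3,3->1,2->3,4->3] -> levels [7 2 7 8 6]
Step 3: flows [3->0,3->1,3->2,3->4] -> levels [8 3 8 4 7]
Step 4: flows [0->3,3->1,2->3,4->3] -> levels [7 4 7 6 6]
Step 5: flows [0->3,3->1,2->3,3=4] -> levels [6 5 6 7 6]
Step 6: flows [3->0,3->1,3->2,3->4] -> levels [7 6 7 3 7]
Step 7: flows [0->3,1->3,2->3,4->3] -> levels [6 5 6 7 6]
  -> period-2 cycle (repeats step 5); tank 3 never drops to <=2
Tank 3 never reaches <=2 within 15 steps

Answer: -1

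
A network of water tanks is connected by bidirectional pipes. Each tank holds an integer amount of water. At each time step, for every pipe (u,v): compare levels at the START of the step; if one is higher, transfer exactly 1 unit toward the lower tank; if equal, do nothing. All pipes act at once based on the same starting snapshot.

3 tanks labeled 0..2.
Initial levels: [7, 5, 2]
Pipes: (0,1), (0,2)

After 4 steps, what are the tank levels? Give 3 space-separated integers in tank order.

Answer: 6 4 4

Derivation:
Step 1: flows [0->1,0->2] -> levels [5 6 3]
Step 2: flows [1->0,0->2] -> levels [5 5 4]
Step 3: flows [0=1,0->2] -> levels [4 5 5]
Step 4: flows [1->0,2->0] -> levels [6 4 4]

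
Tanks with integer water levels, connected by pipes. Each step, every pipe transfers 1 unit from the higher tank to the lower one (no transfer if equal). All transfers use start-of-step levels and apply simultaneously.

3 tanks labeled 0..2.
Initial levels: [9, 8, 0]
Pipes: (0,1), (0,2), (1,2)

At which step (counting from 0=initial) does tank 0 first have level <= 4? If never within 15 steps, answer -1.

Step 1: flows [0->1,0->2,1->2] -> levels [7 8 2]
Step 2: flows [1->0,0->2,1->2] -> levels [7 6 4]
Step 3: flows [0->1,0->2,1->2] -> levels [5 6 6]
Step 4: flows [1->0,2->0,1=2] -> levels [7 5 5]
Step 5: flows [0->1,0->2,1=2] -> levels [5 6 6]
  -> period-2 cycle (repeats step 3); tank 0 never drops to <=4
Tank 0 never reaches <=4 within 15 steps

Answer: -1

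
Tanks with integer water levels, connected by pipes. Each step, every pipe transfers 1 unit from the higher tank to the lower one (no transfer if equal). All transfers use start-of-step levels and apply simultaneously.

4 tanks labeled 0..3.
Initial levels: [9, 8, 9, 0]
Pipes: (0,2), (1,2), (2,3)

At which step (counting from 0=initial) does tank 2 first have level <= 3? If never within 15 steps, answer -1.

Step 1: flows [0=2,2->1,2->3] -> levels [9 9 7 1]
Step 2: flows [0->2,1->2,2->3] -> levels [8 8 8 2]
Step 3: flows [0=2,1=2,2->3] -> levels [8 8 7 3]
Step 4: flows [0->2,1->2,2->3] -> levels [7 7 8 4]
Step 5: flows [2->0,2->1,2->3] -> levels [8 8 5 5]
Step 6: flows [0->2,1->2,2=3] -> levels [7 7 7 5]
Step 7: flows [0=2,1=2,2->3] -> levels [7 7 6 6]
Step 8: flows [0->2,1->2,2=3] -> levels [6 6 8 6]
Step 9: flows [2->0,2->1,2->3] -> levels [7 7 5 7]
Step 10: flows [0->2,1->2,3->2] -> levels [6 6 8 6]
  -> period-2 cycle (repeats step 8); tank 2 never drops to <=3
Tank 2 never reaches <=3 within 15 steps

Answer: -1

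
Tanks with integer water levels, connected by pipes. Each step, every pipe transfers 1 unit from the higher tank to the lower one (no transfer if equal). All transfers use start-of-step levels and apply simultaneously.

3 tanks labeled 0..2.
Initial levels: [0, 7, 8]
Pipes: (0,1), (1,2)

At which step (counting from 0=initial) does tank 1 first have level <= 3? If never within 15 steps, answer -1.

Step 1: flows [1->0,2->1] -> levels [1 7 7]
Step 2: flows [1->0,1=2] -> levels [2 6 7]
Step 3: flows [1->0,2->1] -> levels [3 6 6]
Step 4: flows [1->0,1=2] -> levels [4 5 6]
Step 5: flows [1->0,2->1] -> levels [5 5 5]
Step 6: flows [0=1,1=2] -> levels [5 5 5]
  -> stable; tank 1 stays at 5 > 3
Tank 1 never reaches <=3 within 15 steps

Answer: -1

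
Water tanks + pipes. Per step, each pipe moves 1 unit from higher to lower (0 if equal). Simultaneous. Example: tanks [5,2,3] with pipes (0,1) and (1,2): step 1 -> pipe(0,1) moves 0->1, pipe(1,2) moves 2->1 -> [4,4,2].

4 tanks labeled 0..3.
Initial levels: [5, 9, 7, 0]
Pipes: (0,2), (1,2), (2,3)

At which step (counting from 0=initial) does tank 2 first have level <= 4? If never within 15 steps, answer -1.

Step 1: flows [2->0,1->2,2->3] -> levels [6 8 6 1]
Step 2: flows [0=2,1->2,2->3] -> levels [6 7 6 2]
Step 3: flows [0=2,1->2,2->3] -> levels [6 6 6 3]
Step 4: flows [0=2,1=2,2->3] -> levels [6 6 5 4]
Step 5: flows [0->2,1->2,2->3] -> levels [5 5 6 5]
Step 6: flows [2->0,2->1,2->3] -> levels [6 6 3 6]
Tank 2 first reaches <=4 at step 6

Answer: 6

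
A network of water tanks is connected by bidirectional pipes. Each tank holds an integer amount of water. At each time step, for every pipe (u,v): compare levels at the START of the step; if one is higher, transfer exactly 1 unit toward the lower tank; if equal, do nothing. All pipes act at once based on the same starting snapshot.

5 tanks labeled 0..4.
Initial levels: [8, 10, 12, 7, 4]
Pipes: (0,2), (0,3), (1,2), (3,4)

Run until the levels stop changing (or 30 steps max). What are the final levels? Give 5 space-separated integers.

Step 1: flows [2->0,0->3,2->1,3->4] -> levels [8 11 10 7 5]
Step 2: flows [2->0,0->3,1->2,3->4] -> levels [8 10 10 7 6]
Step 3: flows [2->0,0->3,1=2,3->4] -> levels [8 10 9 7 7]
Step 4: flows [2->0,0->3,1->2,3=4] -> levels [8 9 9 8 7]
Step 5: flows [2->0,0=3,1=2,3->4] -> levels [9 9 8 7 8]
Step 6: flows [0->2,0->3,1->2,4->3] -> levels [7 8 10 9 7]
Step 7: flows [2->0,3->0,2->1,3->4] -> levels [9 9 8 7 8]
  -> period-2 cycle: step 7 state = step 5 state; never stabilizes
  -> state at step 30: (30-5) mod 2 = 1, same as step 6 -> [7 8 10 9 7]

Answer: 7 8 10 9 7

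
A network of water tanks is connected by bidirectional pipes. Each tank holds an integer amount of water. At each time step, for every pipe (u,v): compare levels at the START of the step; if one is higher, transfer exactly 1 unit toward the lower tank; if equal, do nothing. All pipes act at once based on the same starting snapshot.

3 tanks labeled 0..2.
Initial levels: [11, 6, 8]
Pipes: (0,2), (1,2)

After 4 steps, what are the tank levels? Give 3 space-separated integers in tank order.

Step 1: flows [0->2,2->1] -> levels [10 7 8]
Step 2: flows [0->2,2->1] -> levels [9 8 8]
Step 3: flows [0->2,1=2] -> levels [8 8 9]
Step 4: flows [2->0,2->1] -> levels [9 9 7]

Answer: 9 9 7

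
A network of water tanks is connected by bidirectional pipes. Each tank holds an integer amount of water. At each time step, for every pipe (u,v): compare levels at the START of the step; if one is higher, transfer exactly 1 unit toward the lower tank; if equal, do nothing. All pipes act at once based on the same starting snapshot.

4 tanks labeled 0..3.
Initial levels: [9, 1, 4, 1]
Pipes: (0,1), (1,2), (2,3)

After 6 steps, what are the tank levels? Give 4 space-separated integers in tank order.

Step 1: flows [0->1,2->1,2->3] -> levels [8 3 2 2]
Step 2: flows [0->1,1->2,2=3] -> levels [7 3 3 2]
Step 3: flows [0->1,1=2,2->3] -> levels [6 4 2 3]
Step 4: flows [0->1,1->2,3->2] -> levels [5 4 4 2]
Step 5: flows [0->1,1=2,2->3] -> levels [4 5 3 3]
Step 6: flows [1->0,1->2,2=3] -> levels [5 3 4 3]

Answer: 5 3 4 3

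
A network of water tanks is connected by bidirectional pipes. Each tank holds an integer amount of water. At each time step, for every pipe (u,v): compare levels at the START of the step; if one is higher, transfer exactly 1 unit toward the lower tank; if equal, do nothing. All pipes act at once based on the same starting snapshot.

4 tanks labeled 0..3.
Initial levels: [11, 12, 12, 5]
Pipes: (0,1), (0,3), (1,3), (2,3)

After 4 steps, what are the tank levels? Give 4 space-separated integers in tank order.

Step 1: flows [1->0,0->3,1->3,2->3] -> levels [11 10 11 8]
Step 2: flows [0->1,0->3,1->3,2->3] -> levels [9 10 10 11]
Step 3: flows [1->0,3->0,3->1,3->2] -> levels [11 10 11 8]
  -> period-2 cycle: step 3 state = step 1 state
  -> state at step 4: (4-1) mod 2 = 1, same as step 2 -> [9 10 10 11]

Answer: 9 10 10 11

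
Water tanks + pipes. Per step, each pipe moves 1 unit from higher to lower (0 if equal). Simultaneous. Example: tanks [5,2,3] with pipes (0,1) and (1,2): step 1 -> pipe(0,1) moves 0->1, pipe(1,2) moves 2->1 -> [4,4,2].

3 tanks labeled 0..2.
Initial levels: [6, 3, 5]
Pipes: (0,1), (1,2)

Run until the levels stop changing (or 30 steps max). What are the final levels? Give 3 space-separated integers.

Step 1: flows [0->1,2->1] -> levels [5 5 4]
Step 2: flows [0=1,1->2] -> levels [5 4 5]
Step 3: flows [0->1,2->1] -> levels [4 6 4]
Step 4: flows [1->0,1->2] -> levels [5 4 5]
  -> period-2 cycle: step 4 state = step 2 state; never stabilizes
  -> state at step 30: (30-2) mod 2 = 0, same as step 2 -> [5 4 5]

Answer: 5 4 5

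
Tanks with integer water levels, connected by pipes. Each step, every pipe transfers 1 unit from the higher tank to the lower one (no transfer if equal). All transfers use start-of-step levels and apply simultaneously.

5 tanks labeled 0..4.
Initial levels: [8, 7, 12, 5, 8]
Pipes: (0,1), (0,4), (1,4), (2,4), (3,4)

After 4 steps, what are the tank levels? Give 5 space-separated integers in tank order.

Step 1: flows [0->1,0=4,4->1,2->4,4->3] -> levels [7 9 11 6 7]
Step 2: flows [1->0,0=4,1->4,2->4,4->3] -> levels [8 7 10 7 8]
Step 3: flows [0->1,0=4,4->1,2->4,4->3] -> levels [7 9 9 8 7]
Step 4: flows [1->0,0=4,1->4,2->4,3->4] -> levels [8 7 8 7 10]

Answer: 8 7 8 7 10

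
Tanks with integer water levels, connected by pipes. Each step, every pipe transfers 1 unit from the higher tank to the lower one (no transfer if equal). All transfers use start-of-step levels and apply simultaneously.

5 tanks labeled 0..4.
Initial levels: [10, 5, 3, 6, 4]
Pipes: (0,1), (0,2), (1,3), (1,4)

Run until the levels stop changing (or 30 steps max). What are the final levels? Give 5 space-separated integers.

Step 1: flows [0->1,0->2,3->1,1->4] -> levels [8 6 4 5 5]
Step 2: flows [0->1,0->2,1->3,1->4] -> levels [6 5 5 6 6]
Step 3: flows [0->1,0->2,3->1,4->1] -> levels [4 8 6 5 5]
Step 4: flows [1->0,2->0,1->3,1->4] -> levels [6 5 5 6 6]
  -> period-2 cycle: step 4 state = step 2 state; never stabilizes
  -> state at step 30: (30-2) mod 2 = 0, same as step 2 -> [6 5 5 6 6]

Answer: 6 5 5 6 6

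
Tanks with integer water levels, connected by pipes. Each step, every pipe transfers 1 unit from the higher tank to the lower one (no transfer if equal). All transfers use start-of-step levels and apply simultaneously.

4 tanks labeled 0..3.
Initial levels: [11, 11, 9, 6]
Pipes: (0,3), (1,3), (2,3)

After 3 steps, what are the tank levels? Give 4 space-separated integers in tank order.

Step 1: flows [0->3,1->3,2->3] -> levels [10 10 8 9]
Step 2: flows [0->3,1->3,3->2] -> levels [9 9 9 10]
Step 3: flows [3->0,3->1,3->2] -> levels [10 10 10 7]

Answer: 10 10 10 7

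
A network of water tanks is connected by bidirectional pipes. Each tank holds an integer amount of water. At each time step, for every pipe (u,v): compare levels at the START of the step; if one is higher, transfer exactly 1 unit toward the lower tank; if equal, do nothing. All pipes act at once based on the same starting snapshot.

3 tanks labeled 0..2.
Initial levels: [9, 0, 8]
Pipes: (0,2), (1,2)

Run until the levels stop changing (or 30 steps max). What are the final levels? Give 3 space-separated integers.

Step 1: flows [0->2,2->1] -> levels [8 1 8]
Step 2: flows [0=2,2->1] -> levels [8 2 7]
Step 3: flows [0->2,2->1] -> levels [7 3 7]
Step 4: flows [0=2,2->1] -> levels [7 4 6]
Step 5: flows [0->2,2->1] -> levels [6 5 6]
Step 6: flows [0=2,2->1] -> levels [6 6 5]
Step 7: flows [0->2,1->2] -> levels [5 5 7]
Step 8: flows [2->0,2->1] -> levels [6 6 5]
  -> period-2 cycle: step 8 state = step 6 state; never stabilizes
  -> state at step 30: (30-6) mod 2 = 0, same as step 6 -> [6 6 5]

Answer: 6 6 5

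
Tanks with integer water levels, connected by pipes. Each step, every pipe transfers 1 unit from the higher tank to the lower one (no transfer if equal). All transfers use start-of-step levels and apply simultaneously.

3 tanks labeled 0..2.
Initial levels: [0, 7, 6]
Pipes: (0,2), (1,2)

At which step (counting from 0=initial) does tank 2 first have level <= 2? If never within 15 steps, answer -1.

Answer: -1

Derivation:
Step 1: flows [2->0,1->2] -> levels [1 6 6]
Step 2: flows [2->0,1=2] -> levels [2 6 5]
Step 3: flows [2->0,1->2] -> levels [3 5 5]
Step 4: flows [2->0,1=2] -> levels [4 5 4]
Step 5: flows [0=2,1->2] -> levels [4 4 5]
Step 6: flows [2->0,2->1] -> levels [5 5 3]
Step 7: flows [0->2,1->2] -> levels [4 4 5]
  -> period-2 cycle (repeats step 5); tank 2 never drops to <=2
Tank 2 never reaches <=2 within 15 steps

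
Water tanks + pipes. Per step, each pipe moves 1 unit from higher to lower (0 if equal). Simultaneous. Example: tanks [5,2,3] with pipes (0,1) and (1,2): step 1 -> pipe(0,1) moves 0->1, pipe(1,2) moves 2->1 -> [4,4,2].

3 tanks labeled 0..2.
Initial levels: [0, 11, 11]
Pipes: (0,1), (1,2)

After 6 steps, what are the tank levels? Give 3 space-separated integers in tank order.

Step 1: flows [1->0,1=2] -> levels [1 10 11]
Step 2: flows [1->0,2->1] -> levels [2 10 10]
Step 3: flows [1->0,1=2] -> levels [3 9 10]
Step 4: flows [1->0,2->1] -> levels [4 9 9]
Step 5: flows [1->0,1=2] -> levels [5 8 9]
Step 6: flows [1->0,2->1] -> levels [6 8 8]

Answer: 6 8 8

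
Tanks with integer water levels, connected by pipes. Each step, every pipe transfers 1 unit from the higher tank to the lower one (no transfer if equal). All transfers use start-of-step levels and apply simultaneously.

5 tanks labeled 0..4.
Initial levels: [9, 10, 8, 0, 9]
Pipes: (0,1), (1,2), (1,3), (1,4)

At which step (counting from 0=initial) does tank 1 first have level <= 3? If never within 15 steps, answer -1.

Answer: -1

Derivation:
Step 1: flows [1->0,1->2,1->3,1->4] -> levels [10 6 9 1 10]
Step 2: flows [0->1,2->1,1->3,4->1] -> levels [9 8 8 2 9]
Step 3: flows [0->1,1=2,1->3,4->1] -> levels [8 9 8 3 8]
Step 4: flows [1->0,1->2,1->3,1->4] -> levels [9 5 9 4 9]
Step 5: flows [0->1,2->1,1->3,4->1] -> levels [8 7 8 5 8]
Step 6: flows [0->1,2->1,1->3,4->1] -> levels [7 9 7 6 7]
Step 7: flows [1->0,1->2,1->3,1->4] -> levels [8 5 8 7 8]
Step 8: flows [0->1,2->1,3->1,4->1] -> levels [7 9 7 6 7]
  -> period-2 cycle (repeats step 6); tank 1 never drops to <=3
Tank 1 never reaches <=3 within 15 steps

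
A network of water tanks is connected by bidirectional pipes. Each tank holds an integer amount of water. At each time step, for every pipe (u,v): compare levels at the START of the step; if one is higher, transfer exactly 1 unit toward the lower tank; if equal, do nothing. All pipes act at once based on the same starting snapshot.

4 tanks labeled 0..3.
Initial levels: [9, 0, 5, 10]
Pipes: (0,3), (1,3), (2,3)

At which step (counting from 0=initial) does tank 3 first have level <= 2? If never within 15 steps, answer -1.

Answer: -1

Derivation:
Step 1: flows [3->0,3->1,3->2] -> levels [10 1 6 7]
Step 2: flows [0->3,3->1,3->2] -> levels [9 2 7 6]
Step 3: flows [0->3,3->1,2->3] -> levels [8 3 6 7]
Step 4: flows [0->3,3->1,3->2] -> levels [7 4 7 6]
Step 5: flows [0->3,3->1,2->3] -> levels [6 5 6 7]
Step 6: flows [3->0,3->1,3->2] -> levels [7 6 7 4]
Step 7: flows [0->3,1->3,2->3] -> levels [6 5 6 7]
  -> period-2 cycle (repeats step 5); tank 3 never drops to <=2
Tank 3 never reaches <=2 within 15 steps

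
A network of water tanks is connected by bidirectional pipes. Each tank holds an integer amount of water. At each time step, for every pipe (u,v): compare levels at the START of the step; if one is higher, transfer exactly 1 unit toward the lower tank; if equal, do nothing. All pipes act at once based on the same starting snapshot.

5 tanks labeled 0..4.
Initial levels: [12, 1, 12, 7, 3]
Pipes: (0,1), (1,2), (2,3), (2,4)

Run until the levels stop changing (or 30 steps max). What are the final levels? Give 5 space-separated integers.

Answer: 8 7 8 7 5

Derivation:
Step 1: flows [0->1,2->1,2->3,2->4] -> levels [11 3 9 8 4]
Step 2: flows [0->1,2->1,2->3,2->4] -> levels [10 5 6 9 5]
Step 3: flows [0->1,2->1,3->2,2->4] -> levels [9 7 5 8 6]
Step 4: flows [0->1,1->2,3->2,4->2] -> levels [8 7 8 7 5]
Step 5: flows [0->1,2->1,2->3,2->4] -> levels [7 9 5 8 6]
Step 6: flows [1->0,1->2,3->2,4->2] -> levels [8 7 8 7 5]
  -> period-2 cycle: step 6 state = step 4 state; never stabilizes
  -> state at step 30: (30-4) mod 2 = 0, same as step 4 -> [8 7 8 7 5]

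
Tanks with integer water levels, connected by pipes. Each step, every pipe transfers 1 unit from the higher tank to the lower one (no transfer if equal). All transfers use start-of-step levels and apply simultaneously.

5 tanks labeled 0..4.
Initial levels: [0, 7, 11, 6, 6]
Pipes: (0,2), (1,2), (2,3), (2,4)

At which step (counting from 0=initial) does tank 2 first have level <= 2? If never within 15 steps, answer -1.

Answer: -1

Derivation:
Step 1: flows [2->0,2->1,2->3,2->4] -> levels [1 8 7 7 7]
Step 2: flows [2->0,1->2,2=3,2=4] -> levels [2 7 7 7 7]
Step 3: flows [2->0,1=2,2=3,2=4] -> levels [3 7 6 7 7]
Step 4: flows [2->0,1->2,3->2,4->2] -> levels [4 6 8 6 6]
Step 5: flows [2->0,2->1,2->3,2->4] -> levels [5 7 4 7 7]
Step 6: flows [0->2,1->2,3->2,4->2] -> levels [4 6 8 6 6]
  -> period-2 cycle (repeats step 4); tank 2 never drops to <=2
Tank 2 never reaches <=2 within 15 steps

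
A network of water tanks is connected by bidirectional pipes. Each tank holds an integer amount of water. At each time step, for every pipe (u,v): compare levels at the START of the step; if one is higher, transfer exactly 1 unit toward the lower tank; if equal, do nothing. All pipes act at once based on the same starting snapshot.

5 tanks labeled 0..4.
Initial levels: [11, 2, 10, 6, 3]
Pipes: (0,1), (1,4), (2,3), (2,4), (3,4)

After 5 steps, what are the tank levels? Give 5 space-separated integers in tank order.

Answer: 7 8 6 6 5

Derivation:
Step 1: flows [0->1,4->1,2->3,2->4,3->4] -> levels [10 4 8 6 4]
Step 2: flows [0->1,1=4,2->3,2->4,3->4] -> levels [9 5 6 6 6]
Step 3: flows [0->1,4->1,2=3,2=4,3=4] -> levels [8 7 6 6 5]
Step 4: flows [0->1,1->4,2=3,2->4,3->4] -> levels [7 7 5 5 8]
Step 5: flows [0=1,4->1,2=3,4->2,4->3] -> levels [7 8 6 6 5]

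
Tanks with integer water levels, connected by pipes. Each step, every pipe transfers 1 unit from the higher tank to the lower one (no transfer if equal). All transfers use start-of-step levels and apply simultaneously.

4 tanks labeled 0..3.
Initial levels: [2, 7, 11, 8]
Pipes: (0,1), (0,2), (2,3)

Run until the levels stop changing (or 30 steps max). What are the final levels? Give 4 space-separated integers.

Answer: 8 6 6 8

Derivation:
Step 1: flows [1->0,2->0,2->3] -> levels [4 6 9 9]
Step 2: flows [1->0,2->0,2=3] -> levels [6 5 8 9]
Step 3: flows [0->1,2->0,3->2] -> levels [6 6 8 8]
Step 4: flows [0=1,2->0,2=3] -> levels [7 6 7 8]
Step 5: flows [0->1,0=2,3->2] -> levels [6 7 8 7]
Step 6: flows [1->0,2->0,2->3] -> levels [8 6 6 8]
Step 7: flows [0->1,0->2,3->2] -> levels [6 7 8 7]
  -> period-2 cycle: step 7 state = step 5 state; never stabilizes
  -> state at step 30: (30-5) mod 2 = 1, same as step 6 -> [8 6 6 8]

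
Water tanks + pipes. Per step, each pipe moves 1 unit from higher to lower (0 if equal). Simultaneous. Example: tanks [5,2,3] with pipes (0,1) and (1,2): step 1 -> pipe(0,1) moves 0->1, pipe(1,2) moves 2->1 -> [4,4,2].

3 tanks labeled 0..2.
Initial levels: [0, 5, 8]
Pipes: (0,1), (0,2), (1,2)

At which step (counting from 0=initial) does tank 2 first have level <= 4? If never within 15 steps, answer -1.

Answer: 2

Derivation:
Step 1: flows [1->0,2->0,2->1] -> levels [2 5 6]
Step 2: flows [1->0,2->0,2->1] -> levels [4 5 4]
Tank 2 first reaches <=4 at step 2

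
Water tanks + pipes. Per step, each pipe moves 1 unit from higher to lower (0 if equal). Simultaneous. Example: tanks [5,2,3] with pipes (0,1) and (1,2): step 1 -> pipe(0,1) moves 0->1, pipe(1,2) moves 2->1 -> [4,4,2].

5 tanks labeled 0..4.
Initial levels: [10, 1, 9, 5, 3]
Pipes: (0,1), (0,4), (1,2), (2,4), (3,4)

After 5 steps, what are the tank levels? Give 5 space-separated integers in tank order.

Answer: 7 4 7 6 4

Derivation:
Step 1: flows [0->1,0->4,2->1,2->4,3->4] -> levels [8 3 7 4 6]
Step 2: flows [0->1,0->4,2->1,2->4,4->3] -> levels [6 5 5 5 7]
Step 3: flows [0->1,4->0,1=2,4->2,4->3] -> levels [6 6 6 6 4]
Step 4: flows [0=1,0->4,1=2,2->4,3->4] -> levels [5 6 5 5 7]
Step 5: flows [1->0,4->0,1->2,4->2,4->3] -> levels [7 4 7 6 4]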